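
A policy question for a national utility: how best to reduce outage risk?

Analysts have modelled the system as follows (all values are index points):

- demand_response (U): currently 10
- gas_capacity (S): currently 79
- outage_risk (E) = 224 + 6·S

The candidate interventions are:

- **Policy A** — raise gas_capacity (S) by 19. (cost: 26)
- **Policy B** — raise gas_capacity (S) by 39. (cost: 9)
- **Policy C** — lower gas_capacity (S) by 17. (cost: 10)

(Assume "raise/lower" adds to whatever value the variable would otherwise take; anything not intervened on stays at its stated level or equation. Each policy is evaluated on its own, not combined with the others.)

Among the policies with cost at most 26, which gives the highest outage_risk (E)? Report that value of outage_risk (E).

932

Policy A (S + 19):
  S = 79 + 19 = 98
  E = 224 + 6·98 = 812
Policy B (S + 39):
  S = 79 + 39 = 118
  E = 224 + 6·118 = 932
Policy C (S − 17):
  S = 79 − 17 = 62
  E = 224 + 6·62 = 596
Comparing — Policy A: E=812, Policy B: E=932, Policy C: E=596. Highest is 932 (Policy B).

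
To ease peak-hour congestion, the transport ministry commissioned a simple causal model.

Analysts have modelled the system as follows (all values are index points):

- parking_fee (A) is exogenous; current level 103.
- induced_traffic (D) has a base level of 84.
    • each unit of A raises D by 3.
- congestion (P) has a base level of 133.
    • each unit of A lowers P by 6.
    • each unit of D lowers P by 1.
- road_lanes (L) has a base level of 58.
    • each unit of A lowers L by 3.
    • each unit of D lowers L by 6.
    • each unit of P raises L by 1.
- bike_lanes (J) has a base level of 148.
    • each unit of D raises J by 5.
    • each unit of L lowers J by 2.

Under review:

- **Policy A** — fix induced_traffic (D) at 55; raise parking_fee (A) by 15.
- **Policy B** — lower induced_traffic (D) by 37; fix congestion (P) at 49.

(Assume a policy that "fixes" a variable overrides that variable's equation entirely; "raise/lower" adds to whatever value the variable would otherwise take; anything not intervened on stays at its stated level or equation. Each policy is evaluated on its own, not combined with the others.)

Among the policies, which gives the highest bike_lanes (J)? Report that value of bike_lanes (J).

6604

Policy A (D := 55, A + 15):
  A = 103 + 15 = 118
  D = 55
  P = 133 − 6·118 − 55 = -630
  L = 58 − 3·118 − 6·55 + (-630) = -1256
  J = 148 + 5·55 − 2·(-1256) = 2935
Policy B (D − 37, P := 49):
  A = 103
  D = 84 + 3·103 (−37 from intervention) = 356
  P = 49
  L = 58 − 3·103 − 6·356 + 49 = -2338
  J = 148 + 5·356 − 2·(-2338) = 6604
Comparing — Policy A: J=2935, Policy B: J=6604. Highest is 6604 (Policy B).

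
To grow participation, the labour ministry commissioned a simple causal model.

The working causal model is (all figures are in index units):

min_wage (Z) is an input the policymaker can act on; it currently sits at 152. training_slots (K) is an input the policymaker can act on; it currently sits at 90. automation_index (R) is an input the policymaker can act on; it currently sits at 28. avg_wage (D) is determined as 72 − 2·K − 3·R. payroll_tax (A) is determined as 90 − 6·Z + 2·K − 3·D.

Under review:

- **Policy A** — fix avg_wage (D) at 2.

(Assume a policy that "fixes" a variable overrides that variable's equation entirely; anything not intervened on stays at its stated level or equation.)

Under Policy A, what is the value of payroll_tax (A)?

-648

Policy A (D := 2):
  Z = 152
  K = 90
  R = 28
  D = 2
  A = 90 − 6·152 + 2·90 − 3·2 = -648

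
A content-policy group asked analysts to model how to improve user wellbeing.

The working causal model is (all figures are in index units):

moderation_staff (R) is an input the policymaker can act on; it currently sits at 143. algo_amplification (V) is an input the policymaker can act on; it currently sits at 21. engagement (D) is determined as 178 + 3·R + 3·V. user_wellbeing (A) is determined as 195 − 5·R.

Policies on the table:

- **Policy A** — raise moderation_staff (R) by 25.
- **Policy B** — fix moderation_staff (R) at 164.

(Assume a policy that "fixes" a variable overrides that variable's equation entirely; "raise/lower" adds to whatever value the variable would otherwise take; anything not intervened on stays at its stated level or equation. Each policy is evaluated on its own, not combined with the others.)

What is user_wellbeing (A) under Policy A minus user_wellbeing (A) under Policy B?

-20

Policy A (R + 25):
  R = 143 + 25 = 168
  A = 195 − 5·168 = -645
Policy B (R := 164):
  R = 164
  A = 195 − 5·164 = -625
A: -645 − (-625) = -20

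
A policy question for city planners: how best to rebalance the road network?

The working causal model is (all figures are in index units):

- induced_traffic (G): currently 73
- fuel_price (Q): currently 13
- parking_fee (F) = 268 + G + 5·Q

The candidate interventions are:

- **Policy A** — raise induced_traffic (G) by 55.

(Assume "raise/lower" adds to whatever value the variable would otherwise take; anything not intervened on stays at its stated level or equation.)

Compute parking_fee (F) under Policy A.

461

Policy A (G + 55):
  G = 73 + 55 = 128
  Q = 13
  F = 268 + 128 + 5·13 = 461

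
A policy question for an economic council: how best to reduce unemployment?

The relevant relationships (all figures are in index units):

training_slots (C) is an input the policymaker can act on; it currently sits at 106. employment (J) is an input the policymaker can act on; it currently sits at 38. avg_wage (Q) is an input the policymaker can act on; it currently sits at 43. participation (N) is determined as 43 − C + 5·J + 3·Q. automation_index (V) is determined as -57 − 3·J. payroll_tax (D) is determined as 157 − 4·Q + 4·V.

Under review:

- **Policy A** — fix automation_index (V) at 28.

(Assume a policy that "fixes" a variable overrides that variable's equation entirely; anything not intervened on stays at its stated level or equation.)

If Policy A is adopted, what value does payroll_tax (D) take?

Policy A (V := 28):
  J = 38
  Q = 43
  V = 28
  D = 157 − 4·43 + 4·28 = 97

97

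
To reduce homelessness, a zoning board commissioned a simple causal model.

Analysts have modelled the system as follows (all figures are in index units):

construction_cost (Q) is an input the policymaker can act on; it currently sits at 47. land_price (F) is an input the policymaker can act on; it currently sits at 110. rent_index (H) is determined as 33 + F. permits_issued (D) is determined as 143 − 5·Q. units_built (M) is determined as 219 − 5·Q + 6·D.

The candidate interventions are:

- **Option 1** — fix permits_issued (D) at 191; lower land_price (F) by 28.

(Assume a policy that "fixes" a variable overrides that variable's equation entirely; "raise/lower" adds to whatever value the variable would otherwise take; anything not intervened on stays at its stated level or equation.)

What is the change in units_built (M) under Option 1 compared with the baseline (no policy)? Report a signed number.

1698

Baseline:
  Q = 47
  D = 143 − 5·47 = -92
  M = 219 − 5·47 + 6·(-92) = -568
Option 1 (D := 191, F − 28):
  Q = 47
  D = 191
  M = 219 − 5·47 + 6·191 = 1130
Change in M: 1130 − (-568) = 1698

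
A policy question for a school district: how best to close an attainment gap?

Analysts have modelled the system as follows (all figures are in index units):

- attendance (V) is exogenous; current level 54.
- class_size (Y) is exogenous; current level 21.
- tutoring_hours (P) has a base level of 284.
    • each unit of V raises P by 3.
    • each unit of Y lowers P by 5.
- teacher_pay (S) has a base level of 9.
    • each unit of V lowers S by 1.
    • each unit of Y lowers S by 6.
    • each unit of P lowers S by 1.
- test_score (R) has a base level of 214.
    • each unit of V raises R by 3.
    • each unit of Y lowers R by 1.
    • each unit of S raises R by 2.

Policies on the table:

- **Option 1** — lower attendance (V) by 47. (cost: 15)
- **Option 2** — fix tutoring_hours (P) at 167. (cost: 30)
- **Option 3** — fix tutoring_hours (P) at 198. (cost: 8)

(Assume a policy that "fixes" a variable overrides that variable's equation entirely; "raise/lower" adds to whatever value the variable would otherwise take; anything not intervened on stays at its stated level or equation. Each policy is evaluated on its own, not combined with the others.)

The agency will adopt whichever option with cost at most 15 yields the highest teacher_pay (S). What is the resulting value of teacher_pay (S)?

-324

Option 1 (V − 47):
  V = 54 − 47 = 7
  Y = 21
  P = 284 + 3·7 − 5·21 = 200
  S = 9 − 7 − 6·21 − 200 = -324
Option 3 (P := 198):
  V = 54
  Y = 21
  P = 198
  S = 9 − 54 − 6·21 − 198 = -369
Comparing — Option 1: S=-324, Option 3: S=-369. Highest is -324 (Option 1).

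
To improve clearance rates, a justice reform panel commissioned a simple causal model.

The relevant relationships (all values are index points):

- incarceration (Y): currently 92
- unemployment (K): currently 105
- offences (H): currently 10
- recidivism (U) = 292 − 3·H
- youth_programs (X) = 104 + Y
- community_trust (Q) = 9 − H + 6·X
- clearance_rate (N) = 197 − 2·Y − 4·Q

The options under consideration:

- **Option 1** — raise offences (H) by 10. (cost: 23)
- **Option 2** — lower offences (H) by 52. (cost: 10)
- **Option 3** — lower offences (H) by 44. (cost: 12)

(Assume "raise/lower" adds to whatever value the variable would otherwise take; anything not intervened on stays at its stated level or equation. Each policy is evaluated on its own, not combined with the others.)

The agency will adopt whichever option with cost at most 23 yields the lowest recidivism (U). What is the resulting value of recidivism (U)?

Option 1 (H + 10):
  H = 10 + 10 = 20
  U = 292 − 3·20 = 232
Option 2 (H − 52):
  H = 10 − 52 = -42
  U = 292 − 3·(-42) = 418
Option 3 (H − 44):
  H = 10 − 44 = -34
  U = 292 − 3·(-34) = 394
Comparing — Option 1: U=232, Option 2: U=418, Option 3: U=394. Lowest is 232 (Option 1).

232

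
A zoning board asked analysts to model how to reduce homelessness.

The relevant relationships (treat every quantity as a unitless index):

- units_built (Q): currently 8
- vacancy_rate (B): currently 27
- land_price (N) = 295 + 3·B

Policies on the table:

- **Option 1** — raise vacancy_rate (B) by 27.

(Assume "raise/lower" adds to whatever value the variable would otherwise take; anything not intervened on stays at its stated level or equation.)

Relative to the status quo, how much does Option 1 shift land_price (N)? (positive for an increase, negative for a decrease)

81

Baseline:
  B = 27
  N = 295 + 3·27 = 376
Option 1 (B + 27):
  B = 27 + 27 = 54
  N = 295 + 3·54 = 457
Change in N: 457 − 376 = 81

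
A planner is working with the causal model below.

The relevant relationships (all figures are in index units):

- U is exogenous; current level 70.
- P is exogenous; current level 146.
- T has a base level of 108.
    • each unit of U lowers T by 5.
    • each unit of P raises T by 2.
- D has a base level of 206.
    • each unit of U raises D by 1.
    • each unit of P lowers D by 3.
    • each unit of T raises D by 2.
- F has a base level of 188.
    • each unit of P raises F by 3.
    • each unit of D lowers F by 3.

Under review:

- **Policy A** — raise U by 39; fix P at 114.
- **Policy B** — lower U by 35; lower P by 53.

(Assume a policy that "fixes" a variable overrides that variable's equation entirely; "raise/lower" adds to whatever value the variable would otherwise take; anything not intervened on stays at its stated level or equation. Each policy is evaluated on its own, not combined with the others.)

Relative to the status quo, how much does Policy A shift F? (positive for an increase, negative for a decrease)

1053

Baseline:
  U = 70
  P = 146
  T = 108 − 5·70 + 2·146 = 50
  D = 206 + 70 − 3·146 + 2·50 = -62
  F = 188 + 3·146 − 3·(-62) = 812
Policy A (U + 39, P := 114):
  U = 70 + 39 = 109
  P = 114
  T = 108 − 5·109 + 2·114 = -209
  D = 206 + 109 − 3·114 + 2·(-209) = -445
  F = 188 + 3·114 − 3·(-445) = 1865
Change in F: 1865 − 812 = 1053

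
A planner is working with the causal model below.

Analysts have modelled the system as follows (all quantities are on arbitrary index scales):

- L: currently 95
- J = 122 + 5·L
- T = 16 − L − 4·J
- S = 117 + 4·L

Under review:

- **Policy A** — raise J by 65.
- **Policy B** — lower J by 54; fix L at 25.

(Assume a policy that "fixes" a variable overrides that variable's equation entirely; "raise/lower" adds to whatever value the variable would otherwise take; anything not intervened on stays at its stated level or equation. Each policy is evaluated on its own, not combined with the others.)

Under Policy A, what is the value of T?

-2727

Policy A (J + 65):
  L = 95
  J = 122 + 5·95 (+65 from intervention) = 662
  T = 16 − 95 − 4·662 = -2727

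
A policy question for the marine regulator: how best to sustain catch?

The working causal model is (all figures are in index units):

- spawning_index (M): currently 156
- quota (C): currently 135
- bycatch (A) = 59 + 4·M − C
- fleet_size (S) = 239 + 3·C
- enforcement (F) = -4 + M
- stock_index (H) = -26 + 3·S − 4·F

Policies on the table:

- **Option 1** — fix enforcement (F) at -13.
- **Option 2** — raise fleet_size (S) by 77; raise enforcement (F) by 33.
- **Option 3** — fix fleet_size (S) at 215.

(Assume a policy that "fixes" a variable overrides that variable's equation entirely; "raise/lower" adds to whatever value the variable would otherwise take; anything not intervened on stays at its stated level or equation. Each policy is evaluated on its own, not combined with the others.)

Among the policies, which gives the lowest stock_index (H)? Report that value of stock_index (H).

Option 1 (F := -13):
  M = 156
  C = 135
  S = 239 + 3·135 = 644
  F = -13
  H = -26 + 3·644 − 4·(-13) = 1958
Option 2 (S + 77, F + 33):
  M = 156
  C = 135
  S = 239 + 3·135 (+77 from intervention) = 721
  F = -4 + 156 (+33 from intervention) = 185
  H = -26 + 3·721 − 4·185 = 1397
Option 3 (S := 215):
  M = 156
  C = 135
  S = 215
  F = -4 + 156 = 152
  H = -26 + 3·215 − 4·152 = 11
Comparing — Option 1: H=1958, Option 2: H=1397, Option 3: H=11. Lowest is 11 (Option 3).

11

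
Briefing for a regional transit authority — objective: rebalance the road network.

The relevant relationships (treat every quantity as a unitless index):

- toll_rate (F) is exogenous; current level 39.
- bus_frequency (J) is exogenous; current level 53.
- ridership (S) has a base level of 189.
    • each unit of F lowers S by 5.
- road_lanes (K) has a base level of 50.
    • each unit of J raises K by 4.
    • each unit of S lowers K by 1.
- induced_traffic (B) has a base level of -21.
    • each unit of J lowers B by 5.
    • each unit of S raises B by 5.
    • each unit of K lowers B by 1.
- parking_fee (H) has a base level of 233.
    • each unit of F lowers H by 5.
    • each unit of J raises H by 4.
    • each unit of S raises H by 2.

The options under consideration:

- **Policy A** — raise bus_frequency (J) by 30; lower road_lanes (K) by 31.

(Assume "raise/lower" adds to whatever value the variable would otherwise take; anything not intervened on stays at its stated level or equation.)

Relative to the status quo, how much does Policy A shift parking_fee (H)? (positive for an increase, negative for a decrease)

Baseline:
  F = 39
  J = 53
  S = 189 − 5·39 = -6
  H = 233 − 5·39 + 4·53 + 2·(-6) = 238
Policy A (J + 30, K − 31):
  F = 39
  J = 53 + 30 = 83
  S = 189 − 5·39 = -6
  H = 233 − 5·39 + 4·83 + 2·(-6) = 358
Change in H: 358 − 238 = 120

120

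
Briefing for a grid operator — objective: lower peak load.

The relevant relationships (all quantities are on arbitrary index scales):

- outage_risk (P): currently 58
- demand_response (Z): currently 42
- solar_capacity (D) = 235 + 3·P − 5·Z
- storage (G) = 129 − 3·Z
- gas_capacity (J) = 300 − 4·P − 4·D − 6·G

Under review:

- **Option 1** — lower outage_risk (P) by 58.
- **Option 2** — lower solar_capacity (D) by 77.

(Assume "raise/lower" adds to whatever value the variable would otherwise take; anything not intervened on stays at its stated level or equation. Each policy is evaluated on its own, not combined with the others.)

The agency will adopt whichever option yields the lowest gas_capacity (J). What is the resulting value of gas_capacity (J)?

Option 1 (P − 58):
  P = 58 − 58 = 0
  Z = 42
  D = 235 + 3·0 − 5·42 = 25
  G = 129 − 3·42 = 3
  J = 300 − 4·0 − 4·25 − 6·3 = 182
Option 2 (D − 77):
  P = 58
  Z = 42
  D = 235 + 3·58 − 5·42 (−77 from intervention) = 122
  G = 129 − 3·42 = 3
  J = 300 − 4·58 − 4·122 − 6·3 = -438
Comparing — Option 1: J=182, Option 2: J=-438. Lowest is -438 (Option 2).

-438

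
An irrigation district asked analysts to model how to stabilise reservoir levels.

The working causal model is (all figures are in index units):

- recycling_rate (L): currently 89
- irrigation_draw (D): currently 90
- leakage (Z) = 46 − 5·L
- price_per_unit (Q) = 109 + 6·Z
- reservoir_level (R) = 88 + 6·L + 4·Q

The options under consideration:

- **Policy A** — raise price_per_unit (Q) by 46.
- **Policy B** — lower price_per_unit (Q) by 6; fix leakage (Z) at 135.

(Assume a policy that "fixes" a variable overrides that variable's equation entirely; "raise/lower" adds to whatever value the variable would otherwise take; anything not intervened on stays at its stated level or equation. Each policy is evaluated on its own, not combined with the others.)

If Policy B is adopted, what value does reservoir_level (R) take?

4274

Policy B (Q − 6, Z := 135):
  L = 89
  Z = 135
  Q = 109 + 6·135 (−6 from intervention) = 913
  R = 88 + 6·89 + 4·913 = 4274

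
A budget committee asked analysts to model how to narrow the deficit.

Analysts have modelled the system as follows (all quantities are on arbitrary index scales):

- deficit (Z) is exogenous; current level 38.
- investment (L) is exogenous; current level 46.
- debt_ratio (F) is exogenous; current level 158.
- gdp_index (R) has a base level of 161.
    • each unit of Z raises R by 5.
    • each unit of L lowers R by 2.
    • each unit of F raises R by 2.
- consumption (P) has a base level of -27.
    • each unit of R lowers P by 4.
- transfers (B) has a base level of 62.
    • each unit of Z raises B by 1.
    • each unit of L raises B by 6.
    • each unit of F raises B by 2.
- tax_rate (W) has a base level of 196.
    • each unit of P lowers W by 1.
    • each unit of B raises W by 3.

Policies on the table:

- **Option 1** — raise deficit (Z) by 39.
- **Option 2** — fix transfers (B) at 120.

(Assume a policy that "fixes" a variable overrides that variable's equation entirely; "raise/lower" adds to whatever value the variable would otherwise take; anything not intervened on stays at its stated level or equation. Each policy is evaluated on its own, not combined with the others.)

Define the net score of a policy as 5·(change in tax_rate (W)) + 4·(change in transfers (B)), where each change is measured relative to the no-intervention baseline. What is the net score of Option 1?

Baseline:
  Z = 38
  L = 46
  F = 158
  R = 161 + 5·38 − 2·46 + 2·158 = 575
  P = -27 − 4·575 = -2327
  B = 62 + 38 + 6·46 + 2·158 = 692
  W = 196 − (-2327) + 3·692 = 4599
Option 1 (Z + 39):
  Z = 38 + 39 = 77
  L = 46
  F = 158
  R = 161 + 5·77 − 2·46 + 2·158 = 770
  P = -27 − 4·770 = -3107
  B = 62 + 77 + 6·46 + 2·158 = 731
  W = 196 − (-3107) + 3·731 = 5496
ΔW = 5496 − 4599 = 897; ΔB = 731 − 692 = 39
Score = 5·897 + 4·39 = 4641

4641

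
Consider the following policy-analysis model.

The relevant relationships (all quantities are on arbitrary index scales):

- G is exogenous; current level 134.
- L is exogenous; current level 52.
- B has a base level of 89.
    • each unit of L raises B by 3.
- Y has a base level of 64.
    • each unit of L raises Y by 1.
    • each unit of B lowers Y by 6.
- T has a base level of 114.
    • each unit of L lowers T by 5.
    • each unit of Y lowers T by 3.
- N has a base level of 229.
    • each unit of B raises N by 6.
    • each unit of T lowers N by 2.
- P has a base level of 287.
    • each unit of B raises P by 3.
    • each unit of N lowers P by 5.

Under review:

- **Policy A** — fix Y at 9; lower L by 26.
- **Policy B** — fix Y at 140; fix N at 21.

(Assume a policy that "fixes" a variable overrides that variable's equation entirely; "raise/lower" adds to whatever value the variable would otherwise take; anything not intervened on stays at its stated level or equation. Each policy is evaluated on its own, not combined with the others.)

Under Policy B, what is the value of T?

Policy B (Y := 140, N := 21):
  L = 52
  B = 89 + 3·52 = 245
  Y = 140
  T = 114 − 5·52 − 3·140 = -566

-566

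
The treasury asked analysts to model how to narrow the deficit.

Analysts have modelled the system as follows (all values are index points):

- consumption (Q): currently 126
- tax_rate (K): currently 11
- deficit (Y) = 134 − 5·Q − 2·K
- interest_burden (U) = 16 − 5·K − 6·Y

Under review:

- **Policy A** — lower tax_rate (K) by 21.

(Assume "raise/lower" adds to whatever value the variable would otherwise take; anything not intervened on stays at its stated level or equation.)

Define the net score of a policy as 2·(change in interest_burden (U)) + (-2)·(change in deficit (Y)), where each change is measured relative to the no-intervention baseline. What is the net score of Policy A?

Baseline:
  Q = 126
  K = 11
  Y = 134 − 5·126 − 2·11 = -518
  U = 16 − 5·11 − 6·(-518) = 3069
Policy A (K − 21):
  Q = 126
  K = 11 − 21 = -10
  Y = 134 − 5·126 − 2·(-10) = -476
  U = 16 − 5·(-10) − 6·(-476) = 2922
ΔU = 2922 − 3069 = -147; ΔY = -476 − (-518) = 42
Score = 2·(-147) + (-2)·42 = -378

-378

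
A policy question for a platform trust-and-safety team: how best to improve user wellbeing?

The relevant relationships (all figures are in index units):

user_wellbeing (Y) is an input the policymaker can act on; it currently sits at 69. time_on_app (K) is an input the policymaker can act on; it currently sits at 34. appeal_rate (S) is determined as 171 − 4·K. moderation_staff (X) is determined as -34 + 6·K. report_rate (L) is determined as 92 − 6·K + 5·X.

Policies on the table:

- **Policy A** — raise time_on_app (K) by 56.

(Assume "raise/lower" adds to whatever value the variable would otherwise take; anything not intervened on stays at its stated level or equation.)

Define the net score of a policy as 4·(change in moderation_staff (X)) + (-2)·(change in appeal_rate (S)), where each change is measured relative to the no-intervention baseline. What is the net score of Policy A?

Baseline:
  K = 34
  S = 171 − 4·34 = 35
  X = -34 + 6·34 = 170
Policy A (K + 56):
  K = 34 + 56 = 90
  S = 171 − 4·90 = -189
  X = -34 + 6·90 = 506
ΔX = 506 − 170 = 336; ΔS = -189 − 35 = -224
Score = 4·336 + (-2)·(-224) = 1792

1792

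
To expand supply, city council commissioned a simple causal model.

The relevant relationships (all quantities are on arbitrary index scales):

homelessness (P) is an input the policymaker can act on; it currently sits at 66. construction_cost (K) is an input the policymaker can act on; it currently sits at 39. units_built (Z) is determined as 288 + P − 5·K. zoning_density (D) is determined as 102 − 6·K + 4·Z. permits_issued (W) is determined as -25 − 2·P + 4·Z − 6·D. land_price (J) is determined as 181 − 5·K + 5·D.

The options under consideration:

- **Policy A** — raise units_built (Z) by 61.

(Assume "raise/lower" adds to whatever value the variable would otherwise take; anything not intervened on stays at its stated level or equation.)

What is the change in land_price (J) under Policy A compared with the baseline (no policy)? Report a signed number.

Baseline:
  P = 66
  K = 39
  Z = 288 + 66 − 5·39 = 159
  D = 102 − 6·39 + 4·159 = 504
  J = 181 − 5·39 + 5·504 = 2506
Policy A (Z + 61):
  P = 66
  K = 39
  Z = 288 + 66 − 5·39 (+61 from intervention) = 220
  D = 102 − 6·39 + 4·220 = 748
  J = 181 − 5·39 + 5·748 = 3726
Change in J: 3726 − 2506 = 1220

1220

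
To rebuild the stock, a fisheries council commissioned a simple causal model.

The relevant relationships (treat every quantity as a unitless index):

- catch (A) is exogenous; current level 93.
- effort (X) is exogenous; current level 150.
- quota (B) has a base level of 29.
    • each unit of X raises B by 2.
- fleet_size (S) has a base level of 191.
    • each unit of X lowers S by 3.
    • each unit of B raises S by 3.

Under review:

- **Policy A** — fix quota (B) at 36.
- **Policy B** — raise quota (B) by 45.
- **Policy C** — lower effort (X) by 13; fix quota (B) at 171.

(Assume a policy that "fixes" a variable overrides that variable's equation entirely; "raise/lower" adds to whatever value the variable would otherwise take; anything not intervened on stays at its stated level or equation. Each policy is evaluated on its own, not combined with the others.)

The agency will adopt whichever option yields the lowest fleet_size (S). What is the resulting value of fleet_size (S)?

Policy A (B := 36):
  X = 150
  B = 36
  S = 191 − 3·150 + 3·36 = -151
Policy B (B + 45):
  X = 150
  B = 29 + 2·150 (+45 from intervention) = 374
  S = 191 − 3·150 + 3·374 = 863
Policy C (X − 13, B := 171):
  X = 150 − 13 = 137
  B = 171
  S = 191 − 3·137 + 3·171 = 293
Comparing — Policy A: S=-151, Policy B: S=863, Policy C: S=293. Lowest is -151 (Policy A).

-151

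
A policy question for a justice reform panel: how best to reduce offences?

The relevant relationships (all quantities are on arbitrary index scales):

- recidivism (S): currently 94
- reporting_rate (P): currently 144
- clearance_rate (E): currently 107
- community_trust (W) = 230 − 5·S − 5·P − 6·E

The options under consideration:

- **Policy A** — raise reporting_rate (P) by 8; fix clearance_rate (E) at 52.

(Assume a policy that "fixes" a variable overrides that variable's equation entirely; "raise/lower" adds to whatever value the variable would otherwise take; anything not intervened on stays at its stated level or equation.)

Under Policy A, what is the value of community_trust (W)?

Policy A (P + 8, E := 52):
  S = 94
  P = 144 + 8 = 152
  E = 52
  W = 230 − 5·94 − 5·152 − 6·52 = -1312

-1312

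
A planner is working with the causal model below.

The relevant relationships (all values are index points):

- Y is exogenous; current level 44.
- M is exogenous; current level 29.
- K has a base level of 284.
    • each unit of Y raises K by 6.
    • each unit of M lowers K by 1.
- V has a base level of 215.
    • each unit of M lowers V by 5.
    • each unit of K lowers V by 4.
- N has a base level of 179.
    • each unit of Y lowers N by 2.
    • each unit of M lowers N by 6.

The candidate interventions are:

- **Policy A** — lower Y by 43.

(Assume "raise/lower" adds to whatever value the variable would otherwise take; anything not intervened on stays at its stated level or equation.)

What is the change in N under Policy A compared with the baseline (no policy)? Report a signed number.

86

Baseline:
  Y = 44
  M = 29
  N = 179 − 2·44 − 6·29 = -83
Policy A (Y − 43):
  Y = 44 − 43 = 1
  M = 29
  N = 179 − 2·1 − 6·29 = 3
Change in N: 3 − (-83) = 86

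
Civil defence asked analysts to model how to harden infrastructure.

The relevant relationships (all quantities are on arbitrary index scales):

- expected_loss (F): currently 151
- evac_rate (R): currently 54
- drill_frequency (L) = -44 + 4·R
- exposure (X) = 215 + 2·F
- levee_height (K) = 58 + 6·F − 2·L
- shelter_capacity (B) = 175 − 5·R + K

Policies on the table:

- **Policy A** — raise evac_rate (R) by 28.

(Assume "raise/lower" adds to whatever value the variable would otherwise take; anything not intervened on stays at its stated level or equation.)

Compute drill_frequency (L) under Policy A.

Policy A (R + 28):
  R = 54 + 28 = 82
  L = -44 + 4·82 = 284

284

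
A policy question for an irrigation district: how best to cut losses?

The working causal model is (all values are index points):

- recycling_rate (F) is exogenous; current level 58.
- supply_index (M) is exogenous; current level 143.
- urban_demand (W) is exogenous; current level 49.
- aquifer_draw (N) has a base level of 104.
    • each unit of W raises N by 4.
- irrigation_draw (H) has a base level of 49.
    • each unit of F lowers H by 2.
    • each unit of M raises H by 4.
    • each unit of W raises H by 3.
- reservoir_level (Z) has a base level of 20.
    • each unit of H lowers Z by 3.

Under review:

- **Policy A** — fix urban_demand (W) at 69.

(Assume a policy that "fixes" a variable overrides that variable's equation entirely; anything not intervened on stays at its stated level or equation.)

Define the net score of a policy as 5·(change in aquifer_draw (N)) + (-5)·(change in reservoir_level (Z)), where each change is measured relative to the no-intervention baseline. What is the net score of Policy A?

1300

Baseline:
  F = 58
  M = 143
  W = 49
  N = 104 + 4·49 = 300
  H = 49 − 2·58 + 4·143 + 3·49 = 652
  Z = 20 − 3·652 = -1936
Policy A (W := 69):
  F = 58
  M = 143
  W = 69
  N = 104 + 4·69 = 380
  H = 49 − 2·58 + 4·143 + 3·69 = 712
  Z = 20 − 3·712 = -2116
ΔN = 380 − 300 = 80; ΔZ = -2116 − (-1936) = -180
Score = 5·80 + (-5)·(-180) = 1300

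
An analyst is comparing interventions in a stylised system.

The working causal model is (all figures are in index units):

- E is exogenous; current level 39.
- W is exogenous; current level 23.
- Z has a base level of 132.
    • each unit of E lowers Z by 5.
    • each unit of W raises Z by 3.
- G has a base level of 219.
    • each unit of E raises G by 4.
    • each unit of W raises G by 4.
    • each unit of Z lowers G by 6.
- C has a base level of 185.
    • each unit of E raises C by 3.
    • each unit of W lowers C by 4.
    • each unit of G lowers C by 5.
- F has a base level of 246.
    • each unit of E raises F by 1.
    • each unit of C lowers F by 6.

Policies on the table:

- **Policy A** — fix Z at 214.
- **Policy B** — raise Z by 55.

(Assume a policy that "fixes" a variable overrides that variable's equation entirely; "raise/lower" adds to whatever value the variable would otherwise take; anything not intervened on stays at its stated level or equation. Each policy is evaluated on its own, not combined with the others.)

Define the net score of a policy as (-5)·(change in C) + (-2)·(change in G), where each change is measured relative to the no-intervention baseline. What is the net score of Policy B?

-7590

Baseline:
  E = 39
  W = 23
  Z = 132 − 5·39 + 3·23 = 6
  G = 219 + 4·39 + 4·23 − 6·6 = 431
  C = 185 + 3·39 − 4·23 − 5·431 = -1945
Policy B (Z + 55):
  E = 39
  W = 23
  Z = 132 − 5·39 + 3·23 (+55 from intervention) = 61
  G = 219 + 4·39 + 4·23 − 6·61 = 101
  C = 185 + 3·39 − 4·23 − 5·101 = -295
ΔC = -295 − (-1945) = 1650; ΔG = 101 − 431 = -330
Score = (-5)·1650 + (-2)·(-330) = -7590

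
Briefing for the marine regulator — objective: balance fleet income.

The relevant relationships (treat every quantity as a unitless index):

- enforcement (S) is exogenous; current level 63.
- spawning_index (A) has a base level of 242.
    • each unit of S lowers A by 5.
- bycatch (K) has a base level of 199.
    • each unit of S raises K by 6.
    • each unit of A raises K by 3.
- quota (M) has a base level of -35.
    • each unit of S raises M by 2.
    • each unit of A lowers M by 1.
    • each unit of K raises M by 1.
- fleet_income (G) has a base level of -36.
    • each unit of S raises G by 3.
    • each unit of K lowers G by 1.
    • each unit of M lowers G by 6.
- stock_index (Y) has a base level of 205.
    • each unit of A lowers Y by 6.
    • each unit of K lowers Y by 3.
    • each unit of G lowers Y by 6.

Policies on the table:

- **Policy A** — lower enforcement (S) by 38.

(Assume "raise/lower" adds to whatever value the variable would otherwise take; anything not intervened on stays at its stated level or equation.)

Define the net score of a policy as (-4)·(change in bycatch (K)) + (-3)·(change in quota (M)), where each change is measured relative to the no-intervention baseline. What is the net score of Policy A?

-1596

Baseline:
  S = 63
  A = 242 − 5·63 = -73
  K = 199 + 6·63 + 3·(-73) = 358
  M = -35 + 2·63 − (-73) + 358 = 522
Policy A (S − 38):
  S = 63 − 38 = 25
  A = 242 − 5·25 = 117
  K = 199 + 6·25 + 3·117 = 700
  M = -35 + 2·25 − 117 + 700 = 598
ΔK = 700 − 358 = 342; ΔM = 598 − 522 = 76
Score = (-4)·342 + (-3)·76 = -1596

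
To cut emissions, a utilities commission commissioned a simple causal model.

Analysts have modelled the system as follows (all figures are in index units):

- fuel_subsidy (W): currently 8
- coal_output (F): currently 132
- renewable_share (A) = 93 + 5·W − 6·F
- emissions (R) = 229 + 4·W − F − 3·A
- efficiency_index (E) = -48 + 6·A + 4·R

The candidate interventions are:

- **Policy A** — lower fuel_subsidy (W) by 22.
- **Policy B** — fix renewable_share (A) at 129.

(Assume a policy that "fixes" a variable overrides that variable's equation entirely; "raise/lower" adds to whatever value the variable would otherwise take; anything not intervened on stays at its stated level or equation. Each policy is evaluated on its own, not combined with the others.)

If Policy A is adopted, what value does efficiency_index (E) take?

4730

Policy A (W − 22):
  W = 8 − 22 = -14
  F = 132
  A = 93 + 5·(-14) − 6·132 = -769
  R = 229 + 4·(-14) − 132 − 3·(-769) = 2348
  E = -48 + 6·(-769) + 4·2348 = 4730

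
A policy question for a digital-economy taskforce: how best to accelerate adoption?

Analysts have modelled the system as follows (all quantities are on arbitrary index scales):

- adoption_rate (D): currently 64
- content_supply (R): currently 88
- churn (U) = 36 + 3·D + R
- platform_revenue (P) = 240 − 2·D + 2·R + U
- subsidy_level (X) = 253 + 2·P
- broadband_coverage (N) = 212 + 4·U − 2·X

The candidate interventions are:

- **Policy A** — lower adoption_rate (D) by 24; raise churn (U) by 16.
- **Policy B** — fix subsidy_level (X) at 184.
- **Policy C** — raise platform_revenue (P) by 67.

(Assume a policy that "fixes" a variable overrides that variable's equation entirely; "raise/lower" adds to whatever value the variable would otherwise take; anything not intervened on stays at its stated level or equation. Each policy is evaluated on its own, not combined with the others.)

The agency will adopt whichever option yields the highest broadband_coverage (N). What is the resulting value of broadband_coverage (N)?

1108

Policy A (D − 24, U + 16):
  D = 64 − 24 = 40
  R = 88
  U = 36 + 3·40 + 88 (+16 from intervention) = 260
  P = 240 − 2·40 + 2·88 + 260 = 596
  X = 253 + 2·596 = 1445
  N = 212 + 4·260 − 2·1445 = -1638
Policy B (X := 184):
  D = 64
  R = 88
  U = 36 + 3·64 + 88 = 316
  P = 240 − 2·64 + 2·88 + 316 = 604
  X = 184
  N = 212 + 4·316 − 2·184 = 1108
Policy C (P + 67):
  D = 64
  R = 88
  U = 36 + 3·64 + 88 = 316
  P = 240 − 2·64 + 2·88 + 316 (+67 from intervention) = 671
  X = 253 + 2·671 = 1595
  N = 212 + 4·316 − 2·1595 = -1714
Comparing — Policy A: N=-1638, Policy B: N=1108, Policy C: N=-1714. Highest is 1108 (Policy B).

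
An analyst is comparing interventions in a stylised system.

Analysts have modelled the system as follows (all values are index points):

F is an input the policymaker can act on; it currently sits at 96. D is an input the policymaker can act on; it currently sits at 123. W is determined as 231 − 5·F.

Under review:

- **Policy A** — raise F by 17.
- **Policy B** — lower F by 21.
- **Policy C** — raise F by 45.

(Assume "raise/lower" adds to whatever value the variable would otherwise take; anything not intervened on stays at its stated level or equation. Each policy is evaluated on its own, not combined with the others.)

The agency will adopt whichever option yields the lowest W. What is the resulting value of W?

Policy A (F + 17):
  F = 96 + 17 = 113
  W = 231 − 5·113 = -334
Policy B (F − 21):
  F = 96 − 21 = 75
  W = 231 − 5·75 = -144
Policy C (F + 45):
  F = 96 + 45 = 141
  W = 231 − 5·141 = -474
Comparing — Policy A: W=-334, Policy B: W=-144, Policy C: W=-474. Lowest is -474 (Policy C).

-474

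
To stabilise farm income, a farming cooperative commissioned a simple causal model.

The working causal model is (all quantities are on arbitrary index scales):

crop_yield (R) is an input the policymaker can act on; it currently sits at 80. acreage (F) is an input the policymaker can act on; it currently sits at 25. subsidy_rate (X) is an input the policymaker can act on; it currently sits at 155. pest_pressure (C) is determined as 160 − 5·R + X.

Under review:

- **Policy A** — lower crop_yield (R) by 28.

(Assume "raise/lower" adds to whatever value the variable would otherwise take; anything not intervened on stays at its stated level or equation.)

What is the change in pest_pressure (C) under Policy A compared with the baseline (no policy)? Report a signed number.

Baseline:
  R = 80
  X = 155
  C = 160 − 5·80 + 155 = -85
Policy A (R − 28):
  R = 80 − 28 = 52
  X = 155
  C = 160 − 5·52 + 155 = 55
Change in C: 55 − (-85) = 140

140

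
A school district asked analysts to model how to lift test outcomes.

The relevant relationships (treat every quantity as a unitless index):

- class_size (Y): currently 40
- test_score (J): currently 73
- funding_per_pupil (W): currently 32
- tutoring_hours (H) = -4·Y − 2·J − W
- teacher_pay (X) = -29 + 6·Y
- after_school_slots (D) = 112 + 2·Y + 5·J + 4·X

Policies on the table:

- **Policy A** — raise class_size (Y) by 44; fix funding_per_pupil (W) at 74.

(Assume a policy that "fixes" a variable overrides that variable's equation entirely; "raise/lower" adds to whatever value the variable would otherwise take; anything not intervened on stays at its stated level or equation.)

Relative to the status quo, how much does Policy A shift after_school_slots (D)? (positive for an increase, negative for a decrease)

Baseline:
  Y = 40
  J = 73
  X = -29 + 6·40 = 211
  D = 112 + 2·40 + 5·73 + 4·211 = 1401
Policy A (Y + 44, W := 74):
  Y = 40 + 44 = 84
  J = 73
  X = -29 + 6·84 = 475
  D = 112 + 2·84 + 5·73 + 4·475 = 2545
Change in D: 2545 − 1401 = 1144

1144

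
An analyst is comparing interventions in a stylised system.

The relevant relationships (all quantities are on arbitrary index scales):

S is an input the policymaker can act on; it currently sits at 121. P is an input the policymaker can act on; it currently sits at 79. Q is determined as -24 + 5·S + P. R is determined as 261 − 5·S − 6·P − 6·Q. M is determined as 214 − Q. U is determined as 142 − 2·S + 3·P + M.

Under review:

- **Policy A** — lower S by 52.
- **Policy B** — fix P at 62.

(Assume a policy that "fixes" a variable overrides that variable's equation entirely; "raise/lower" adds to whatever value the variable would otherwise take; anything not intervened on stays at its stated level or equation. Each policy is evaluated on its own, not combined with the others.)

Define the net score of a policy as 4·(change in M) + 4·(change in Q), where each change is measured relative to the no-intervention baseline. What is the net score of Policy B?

0

Baseline:
  S = 121
  P = 79
  Q = -24 + 5·121 + 79 = 660
  M = 214 − 660 = -446
Policy B (P := 62):
  S = 121
  P = 62
  Q = -24 + 5·121 + 62 = 643
  M = 214 − 643 = -429
ΔM = -429 − (-446) = 17; ΔQ = 643 − 660 = -17
Score = 4·17 + 4·(-17) = 0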